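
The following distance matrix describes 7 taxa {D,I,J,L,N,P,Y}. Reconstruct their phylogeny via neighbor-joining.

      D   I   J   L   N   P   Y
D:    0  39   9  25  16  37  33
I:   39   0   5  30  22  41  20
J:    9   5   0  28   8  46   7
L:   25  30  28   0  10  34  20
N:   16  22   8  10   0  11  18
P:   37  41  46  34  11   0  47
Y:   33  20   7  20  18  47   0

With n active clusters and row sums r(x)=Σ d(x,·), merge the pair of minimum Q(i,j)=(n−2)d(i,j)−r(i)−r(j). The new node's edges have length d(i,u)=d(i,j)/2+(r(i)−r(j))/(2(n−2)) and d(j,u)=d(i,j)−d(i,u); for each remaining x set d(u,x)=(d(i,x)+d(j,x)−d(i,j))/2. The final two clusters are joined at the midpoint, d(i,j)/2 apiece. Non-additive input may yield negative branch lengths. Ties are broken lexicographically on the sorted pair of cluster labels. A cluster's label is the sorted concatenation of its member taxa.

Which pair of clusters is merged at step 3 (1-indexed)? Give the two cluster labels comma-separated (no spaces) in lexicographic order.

IJ,Y

step 1: merge (N,P) at d=11, Q=-246; branch lengths N→-38/5, P→93/5; new cluster NP
  updated: d(D,NP)=21, d(I,NP)=26, d(J,NP)=43/2, d(L,NP)=33/2, d(NP,Y)=27
step 2: merge (I,J) at d=5, Q=-341/2; branch lengths I→139/16, J→-59/16; new cluster IJ
  updated: d(D,IJ)=43/2, d(IJ,L)=53/2, d(IJ,NP)=85/4, d(IJ,Y)=11
step 3: merge (IJ,Y) at d=11, Q=-553/4; branch lengths IJ→89/24, Y→175/24; new cluster IJY
  updated: d(D,IJY)=87/4, d(IJY,L)=71/4, d(IJY,NP)=149/8
step 4: merge (D,IJY) at d=87/4, Q=-659/8; branch lengths D→425/32, IJY→271/32; new cluster DIJY
  updated: d(DIJY,L)=21/2, d(DIJY,NP)=143/16
step 5: merge (DIJY,L) at d=21/2, Q=-575/16; branch lengths DIJY→47/32, L→289/32; new cluster DIJLY
  updated: d(DIJLY,NP)=239/32
step 6: merge (DIJLY,NP) at d=239/32; branch lengths DIJLY→239/64, NP→239/64; new cluster DIJLNPY
final tree: (((D:425/32,((I:139/16,J:-59/16):89/24,Y:175/24):271/32):47/32,L:289/32):239/64,(N:-38/5,P:93/5):239/64)
total length: 2135/32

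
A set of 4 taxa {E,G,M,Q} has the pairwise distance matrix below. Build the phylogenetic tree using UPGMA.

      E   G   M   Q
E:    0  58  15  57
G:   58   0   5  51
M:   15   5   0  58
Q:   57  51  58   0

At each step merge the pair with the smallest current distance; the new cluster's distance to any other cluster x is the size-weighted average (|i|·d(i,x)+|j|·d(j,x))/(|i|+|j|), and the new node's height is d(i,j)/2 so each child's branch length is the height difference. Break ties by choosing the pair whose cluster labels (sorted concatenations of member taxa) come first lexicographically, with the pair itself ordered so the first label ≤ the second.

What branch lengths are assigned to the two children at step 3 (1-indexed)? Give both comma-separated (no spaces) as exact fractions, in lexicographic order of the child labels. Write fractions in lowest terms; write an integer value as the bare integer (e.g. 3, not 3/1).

step 1: merge (G,M) at d=5; branch lengths G→5/2, M→5/2; new cluster GM
  updated: d(E,GM)=73/2, d(GM,Q)=109/2
step 2: merge (E,GM) at d=73/2; branch lengths E→73/4, GM→63/4; new cluster EGM
  updated: d(EGM,Q)=166/3
step 3: merge (EGM,Q) at d=166/3; branch lengths EGM→113/12, Q→83/3; new cluster EGMQ
final tree: ((E:73/4,(G:5/2,M:5/2):63/4):113/12,Q:83/3)
total length: 913/12

113/12,83/3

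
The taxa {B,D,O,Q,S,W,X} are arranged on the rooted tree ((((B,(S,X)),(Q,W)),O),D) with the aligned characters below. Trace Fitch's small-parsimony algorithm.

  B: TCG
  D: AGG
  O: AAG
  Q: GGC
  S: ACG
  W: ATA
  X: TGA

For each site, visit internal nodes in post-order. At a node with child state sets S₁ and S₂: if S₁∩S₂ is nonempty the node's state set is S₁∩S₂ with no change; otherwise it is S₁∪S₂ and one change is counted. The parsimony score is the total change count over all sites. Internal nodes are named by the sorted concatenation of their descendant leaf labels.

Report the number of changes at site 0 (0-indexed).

[col 0] SX: children S:{A}, X:{T} ∪→ {A,T}; cost 1
[col 0] BSX: children B:{T}, SX:{A,T} ∩→ {T}; cost 0
[col 0] QW: children Q:{G}, W:{A} ∪→ {A,G}; cost 1
[col 0] BQSWX: children BSX:{T}, QW:{A,G} ∪→ {A,G,T}; cost 1
[col 0] BOQSWX: children BQSWX:{A,G,T}, O:{A} ∩→ {A}; cost 0
[col 0] BDOQSWX: children BOQSWX:{A}, D:{A} ∩→ {A}; cost 0
[col 1] SX: children S:{C}, X:{G} ∪→ {C,G}; cost 1
[col 1] BSX: children B:{C}, SX:{C,G} ∩→ {C}; cost 0
[col 1] QW: children Q:{G}, W:{T} ∪→ {G,T}; cost 1
[col 1] BQSWX: children BSX:{C}, QW:{G,T} ∪→ {C,G,T}; cost 1
[col 1] BOQSWX: children BQSWX:{C,G,T}, O:{A} ∪→ {A,C,G,T}; cost 1
[col 1] BDOQSWX: children BOQSWX:{A,C,G,T}, D:{G} ∩→ {G}; cost 0
[col 2] SX: children S:{G}, X:{A} ∪→ {A,G}; cost 1
[col 2] BSX: children B:{G}, SX:{A,G} ∩→ {G}; cost 0
[col 2] QW: children Q:{C}, W:{A} ∪→ {A,C}; cost 1
[col 2] BQSWX: children BSX:{G}, QW:{A,C} ∪→ {A,C,G}; cost 1
[col 2] BOQSWX: children BQSWX:{A,C,G}, O:{G} ∩→ {G}; cost 0
[col 2] BDOQSWX: children BOQSWX:{G}, D:{G} ∩→ {G}; cost 0
per-site changes: [3, 4, 3]; total = 10

3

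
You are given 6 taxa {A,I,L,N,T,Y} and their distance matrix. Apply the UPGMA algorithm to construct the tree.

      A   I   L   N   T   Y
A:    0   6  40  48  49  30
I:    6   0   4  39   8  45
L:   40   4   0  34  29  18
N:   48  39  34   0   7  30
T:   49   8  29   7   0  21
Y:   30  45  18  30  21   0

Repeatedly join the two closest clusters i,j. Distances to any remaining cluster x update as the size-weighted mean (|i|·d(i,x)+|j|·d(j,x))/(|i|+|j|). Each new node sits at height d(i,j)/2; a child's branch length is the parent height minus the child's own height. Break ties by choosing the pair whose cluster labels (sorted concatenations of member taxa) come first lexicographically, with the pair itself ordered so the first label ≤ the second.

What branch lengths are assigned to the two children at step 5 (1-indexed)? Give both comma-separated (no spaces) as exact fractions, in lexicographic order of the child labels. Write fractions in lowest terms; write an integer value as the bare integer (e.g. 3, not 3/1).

iteration 1: select I,L (d=4); attach at lengths (2, 2); label the merged cluster IL
  updated: d(A,IL)=23, d(IL,N)=73/2, d(IL,T)=37/2, d(IL,Y)=63/2
iteration 2: select N,T (d=7); attach at lengths (7/2, 7/2); label the merged cluster NT
  updated: d(A,NT)=97/2, d(IL,NT)=55/2, d(NT,Y)=51/2
iteration 3: select A,IL (d=23); attach at lengths (23/2, 19/2); label the merged cluster AIL
  updated: d(AIL,NT)=69/2, d(AIL,Y)=31
iteration 4: select NT,Y (d=51/2); attach at lengths (37/4, 51/4); label the merged cluster NTY
  updated: d(AIL,NTY)=100/3
iteration 5: select AIL,NTY (d=100/3); attach at lengths (31/6, 47/12); label the merged cluster AILNTY
final tree: ((A:23/2,(I:2,L:2):19/2):31/6,((N:7/2,T:7/2):37/4,Y:51/4):47/12)
total length: 757/12

31/6,47/12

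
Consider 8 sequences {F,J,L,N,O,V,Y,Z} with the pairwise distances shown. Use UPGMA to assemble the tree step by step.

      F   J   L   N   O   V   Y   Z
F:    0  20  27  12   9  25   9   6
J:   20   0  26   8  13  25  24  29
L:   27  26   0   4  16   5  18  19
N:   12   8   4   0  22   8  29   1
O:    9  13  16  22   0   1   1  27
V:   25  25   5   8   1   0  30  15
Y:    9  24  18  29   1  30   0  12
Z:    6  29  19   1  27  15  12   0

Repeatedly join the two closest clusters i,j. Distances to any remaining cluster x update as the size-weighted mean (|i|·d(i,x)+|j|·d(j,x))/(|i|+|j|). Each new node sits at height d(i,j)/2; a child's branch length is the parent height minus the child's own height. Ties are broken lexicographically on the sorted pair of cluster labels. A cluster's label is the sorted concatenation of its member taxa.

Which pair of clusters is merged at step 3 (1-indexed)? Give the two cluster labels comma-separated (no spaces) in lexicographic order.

F,NZ

step 1: merge (N,Z) at d=1; branch lengths N→1/2, Z→1/2; new cluster NZ
  updated: d(F,NZ)=9, d(J,NZ)=37/2, d(L,NZ)=23/2, d(NZ,O)=49/2, d(NZ,V)=23/2, d(NZ,Y)=41/2
step 2: merge (O,V) at d=1; branch lengths O→1/2, V→1/2; new cluster OV
  updated: d(F,OV)=17, d(J,OV)=19, d(L,OV)=21/2, d(NZ,OV)=18, d(OV,Y)=31/2
step 3: merge (F,NZ) at d=9; branch lengths F→9/2, NZ→4; new cluster FNZ
  updated: d(FNZ,J)=19, d(FNZ,L)=50/3, d(FNZ,OV)=53/3, d(FNZ,Y)=50/3
step 4: merge (L,OV) at d=21/2; branch lengths L→21/4, OV→19/4; new cluster LOV
  updated: d(FNZ,LOV)=52/3, d(J,LOV)=64/3, d(LOV,Y)=49/3
step 5: merge (LOV,Y) at d=49/3; branch lengths LOV→35/12, Y→49/6; new cluster LOVY
  updated: d(FNZ,LOVY)=103/6, d(J,LOVY)=22
step 6: merge (FNZ,LOVY) at d=103/6; branch lengths FNZ→49/12, LOVY→5/12; new cluster FLNOVYZ
  updated: d(FLNOVYZ,J)=145/7
step 7: merge (FLNOVYZ,J) at d=145/7; branch lengths FLNOVYZ→149/84, J→145/14; new cluster FJLNOVYZ
final tree: (((F:9/2,(N:1/2,Z:1/2):4):49/12,((L:21/4,(O:1/2,V:1/2):19/4):35/12,Y:49/6):5/12):149/84,J:145/14)
total length: 675/14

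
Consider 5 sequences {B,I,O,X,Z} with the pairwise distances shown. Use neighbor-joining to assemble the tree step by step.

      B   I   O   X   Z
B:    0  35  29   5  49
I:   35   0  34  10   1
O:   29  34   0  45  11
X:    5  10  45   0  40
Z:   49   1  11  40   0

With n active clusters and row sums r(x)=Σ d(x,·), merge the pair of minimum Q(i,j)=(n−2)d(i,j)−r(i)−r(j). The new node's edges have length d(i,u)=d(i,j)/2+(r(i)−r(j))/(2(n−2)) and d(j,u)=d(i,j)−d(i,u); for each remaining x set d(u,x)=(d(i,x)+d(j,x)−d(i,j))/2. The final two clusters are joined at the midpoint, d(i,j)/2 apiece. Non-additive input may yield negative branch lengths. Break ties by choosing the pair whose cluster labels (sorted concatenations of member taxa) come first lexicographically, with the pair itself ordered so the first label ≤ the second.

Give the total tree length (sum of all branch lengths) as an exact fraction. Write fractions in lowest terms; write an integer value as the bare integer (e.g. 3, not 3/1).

387/8

iteration 1: select B,X (d=5, Q=-203); attach at lengths (11/2, -1/2); label the merged cluster BX
  updated: d(BX,I)=20, d(BX,O)=69/2, d(BX,Z)=42
iteration 2: select BX,I (d=20, Q=-223/2); attach at lengths (163/8, -3/8); label the merged cluster BIX
  updated: d(BIX,O)=97/4, d(BIX,Z)=23/2
iteration 3: select BIX,O (d=97/4, Q=-187/4); attach at lengths (99/8, 95/8); label the merged cluster BIOX
  updated: d(BIOX,Z)=-7/8
iteration 4: select BIOX,Z (d=-7/8); attach at lengths (-7/16, -7/16); label the merged cluster BIOXZ
final tree: ((((B:11/2,X:-1/2):163/8,I:-3/8):99/8,O:95/8):-7/16,Z:-7/16)
total length: 387/8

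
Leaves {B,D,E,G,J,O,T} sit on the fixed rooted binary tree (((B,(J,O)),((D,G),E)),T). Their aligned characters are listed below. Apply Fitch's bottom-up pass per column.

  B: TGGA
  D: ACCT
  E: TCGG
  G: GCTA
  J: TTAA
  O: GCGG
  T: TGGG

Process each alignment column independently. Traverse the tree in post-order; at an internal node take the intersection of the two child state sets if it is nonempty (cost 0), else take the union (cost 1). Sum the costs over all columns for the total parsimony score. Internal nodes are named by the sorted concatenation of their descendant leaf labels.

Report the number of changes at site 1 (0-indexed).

JO@0: {T} ∪ {G} = {G,T} (union, +1)
BJO@0: {T} ∩ {G,T} = {T} (intersection, +0)
DG@0: {A} ∪ {G} = {A,G} (union, +1)
DEG@0: {A,G} ∪ {T} = {A,G,T} (union, +1)
BDEGJO@0: {T} ∩ {A,G,T} = {T} (intersection, +0)
BDEGJOT@0: {T} ∩ {T} = {T} (intersection, +0)
JO@1: {T} ∪ {C} = {C,T} (union, +1)
BJO@1: {G} ∪ {C,T} = {C,G,T} (union, +1)
DG@1: {C} ∩ {C} = {C} (intersection, +0)
DEG@1: {C} ∩ {C} = {C} (intersection, +0)
BDEGJO@1: {C,G,T} ∩ {C} = {C} (intersection, +0)
BDEGJOT@1: {C} ∪ {G} = {C,G} (union, +1)
JO@2: {A} ∪ {G} = {A,G} (union, +1)
BJO@2: {G} ∩ {A,G} = {G} (intersection, +0)
DG@2: {C} ∪ {T} = {C,T} (union, +1)
DEG@2: {C,T} ∪ {G} = {C,G,T} (union, +1)
BDEGJO@2: {G} ∩ {C,G,T} = {G} (intersection, +0)
BDEGJOT@2: {G} ∩ {G} = {G} (intersection, +0)
JO@3: {A} ∪ {G} = {A,G} (union, +1)
BJO@3: {A} ∩ {A,G} = {A} (intersection, +0)
DG@3: {T} ∪ {A} = {A,T} (union, +1)
DEG@3: {A,T} ∪ {G} = {A,G,T} (union, +1)
BDEGJO@3: {A} ∩ {A,G,T} = {A} (intersection, +0)
BDEGJOT@3: {A} ∪ {G} = {A,G} (union, +1)
per-site changes: [3, 3, 3, 4]; total = 13

3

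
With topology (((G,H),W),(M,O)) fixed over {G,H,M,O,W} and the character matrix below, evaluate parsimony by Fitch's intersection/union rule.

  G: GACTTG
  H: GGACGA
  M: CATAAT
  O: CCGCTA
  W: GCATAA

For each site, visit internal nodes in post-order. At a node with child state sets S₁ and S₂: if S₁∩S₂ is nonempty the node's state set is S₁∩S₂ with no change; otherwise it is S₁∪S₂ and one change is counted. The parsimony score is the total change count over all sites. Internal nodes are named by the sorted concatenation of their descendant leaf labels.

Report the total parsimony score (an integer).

15

GH@0: {G} ∩ {G} = {G} (intersection, +0)
GHW@0: {G} ∩ {G} = {G} (intersection, +0)
MO@0: {C} ∩ {C} = {C} (intersection, +0)
GHMOW@0: {G} ∪ {C} = {C,G} (union, +1)
GH@1: {A} ∪ {G} = {A,G} (union, +1)
GHW@1: {A,G} ∪ {C} = {A,C,G} (union, +1)
MO@1: {A} ∪ {C} = {A,C} (union, +1)
GHMOW@1: {A,C,G} ∩ {A,C} = {A,C} (intersection, +0)
GH@2: {C} ∪ {A} = {A,C} (union, +1)
GHW@2: {A,C} ∩ {A} = {A} (intersection, +0)
MO@2: {T} ∪ {G} = {G,T} (union, +1)
GHMOW@2: {A} ∪ {G,T} = {A,G,T} (union, +1)
GH@3: {T} ∪ {C} = {C,T} (union, +1)
GHW@3: {C,T} ∩ {T} = {T} (intersection, +0)
MO@3: {A} ∪ {C} = {A,C} (union, +1)
GHMOW@3: {T} ∪ {A,C} = {A,C,T} (union, +1)
GH@4: {T} ∪ {G} = {G,T} (union, +1)
GHW@4: {G,T} ∪ {A} = {A,G,T} (union, +1)
MO@4: {A} ∪ {T} = {A,T} (union, +1)
GHMOW@4: {A,G,T} ∩ {A,T} = {A,T} (intersection, +0)
GH@5: {G} ∪ {A} = {A,G} (union, +1)
GHW@5: {A,G} ∩ {A} = {A} (intersection, +0)
MO@5: {T} ∪ {A} = {A,T} (union, +1)
GHMOW@5: {A} ∩ {A,T} = {A} (intersection, +0)
per-site changes: [1, 3, 3, 3, 3, 2]; total = 15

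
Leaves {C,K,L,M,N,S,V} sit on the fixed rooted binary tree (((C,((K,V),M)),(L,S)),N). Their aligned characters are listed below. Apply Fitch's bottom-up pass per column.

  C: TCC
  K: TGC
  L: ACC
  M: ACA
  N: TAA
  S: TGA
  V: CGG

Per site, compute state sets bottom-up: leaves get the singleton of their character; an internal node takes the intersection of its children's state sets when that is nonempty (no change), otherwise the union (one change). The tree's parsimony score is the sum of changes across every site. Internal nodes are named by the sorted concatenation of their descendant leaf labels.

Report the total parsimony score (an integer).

10

site 0, node KV: K={T} ∪ V={C} → {C,T} (+1)
site 0, node KMV: KV={C,T} ∪ M={A} → {A,C,T} (+1)
site 0, node CKMV: C={T} ∩ KMV={A,C,T} → {T} (+0)
site 0, node LS: L={A} ∪ S={T} → {A,T} (+1)
site 0, node CKLMSV: CKMV={T} ∩ LS={A,T} → {T} (+0)
site 0, node CKLMNSV: CKLMSV={T} ∩ N={T} → {T} (+0)
site 1, node KV: K={G} ∩ V={G} → {G} (+0)
site 1, node KMV: KV={G} ∪ M={C} → {C,G} (+1)
site 1, node CKMV: C={C} ∩ KMV={C,G} → {C} (+0)
site 1, node LS: L={C} ∪ S={G} → {C,G} (+1)
site 1, node CKLMSV: CKMV={C} ∩ LS={C,G} → {C} (+0)
site 1, node CKLMNSV: CKLMSV={C} ∪ N={A} → {A,C} (+1)
site 2, node KV: K={C} ∪ V={G} → {C,G} (+1)
site 2, node KMV: KV={C,G} ∪ M={A} → {A,C,G} (+1)
site 2, node CKMV: C={C} ∩ KMV={A,C,G} → {C} (+0)
site 2, node LS: L={C} ∪ S={A} → {A,C} (+1)
site 2, node CKLMSV: CKMV={C} ∩ LS={A,C} → {C} (+0)
site 2, node CKLMNSV: CKLMSV={C} ∪ N={A} → {A,C} (+1)
per-site changes: [3, 3, 4]; total = 10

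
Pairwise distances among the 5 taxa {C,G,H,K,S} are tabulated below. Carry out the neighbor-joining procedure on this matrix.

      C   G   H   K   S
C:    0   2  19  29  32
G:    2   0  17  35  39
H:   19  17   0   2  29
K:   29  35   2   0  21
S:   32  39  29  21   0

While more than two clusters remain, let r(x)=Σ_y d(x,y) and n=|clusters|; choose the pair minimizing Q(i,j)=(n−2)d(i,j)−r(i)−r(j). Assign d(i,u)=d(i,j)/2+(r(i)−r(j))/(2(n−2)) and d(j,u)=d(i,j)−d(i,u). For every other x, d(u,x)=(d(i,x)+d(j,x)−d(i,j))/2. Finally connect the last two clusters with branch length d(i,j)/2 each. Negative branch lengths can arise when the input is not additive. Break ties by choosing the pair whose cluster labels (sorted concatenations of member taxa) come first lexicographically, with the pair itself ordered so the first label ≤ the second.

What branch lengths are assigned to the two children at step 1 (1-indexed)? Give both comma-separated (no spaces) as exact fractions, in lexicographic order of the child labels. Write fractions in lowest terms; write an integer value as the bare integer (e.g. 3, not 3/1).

-5/6,17/6

step 1: merge (C,G) at d=2, Q=-169; branch lengths C→-5/6, G→17/6; new cluster CG
  updated: d(CG,H)=17, d(CG,K)=31, d(CG,S)=69/2
step 2: merge (CG,S) at d=69/2, Q=-98; branch lengths CG→67/4, S→71/4; new cluster CGS
  updated: d(CGS,H)=23/4, d(CGS,K)=35/4
step 3: merge (CGS,H) at d=23/4, Q=-33/2; branch lengths CGS→25/4, H→-1/2; new cluster CGHS
  updated: d(CGHS,K)=5/2
step 4: merge (CGHS,K) at d=5/2; branch lengths CGHS→5/4, K→5/4; new cluster CGHKS
final tree: ((((C:-5/6,G:17/6):67/4,S:71/4):25/4,H:-1/2):5/4,K:5/4)
total length: 179/4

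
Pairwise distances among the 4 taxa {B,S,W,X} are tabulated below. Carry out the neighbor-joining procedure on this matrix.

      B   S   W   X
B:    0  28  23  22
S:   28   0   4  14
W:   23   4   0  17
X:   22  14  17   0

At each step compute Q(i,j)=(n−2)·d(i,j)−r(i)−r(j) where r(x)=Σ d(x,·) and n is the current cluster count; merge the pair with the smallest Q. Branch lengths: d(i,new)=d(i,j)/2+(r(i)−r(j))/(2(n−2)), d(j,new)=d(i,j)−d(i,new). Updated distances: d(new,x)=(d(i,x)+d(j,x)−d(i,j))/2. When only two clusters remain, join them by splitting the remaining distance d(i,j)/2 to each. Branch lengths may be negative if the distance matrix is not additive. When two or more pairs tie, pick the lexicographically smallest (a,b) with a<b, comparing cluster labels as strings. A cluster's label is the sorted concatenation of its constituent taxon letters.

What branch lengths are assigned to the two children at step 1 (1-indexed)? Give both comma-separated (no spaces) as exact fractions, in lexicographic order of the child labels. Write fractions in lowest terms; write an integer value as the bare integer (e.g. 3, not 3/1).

16,6

step 1: merge (B,X) at d=22, Q=-82; branch lengths B→16, X→6; new cluster BX
  updated: d(BX,S)=10, d(BX,W)=9
step 2: merge (BX,S) at d=10, Q=-23; branch lengths BX→15/2, S→5/2; new cluster BSX
  updated: d(BSX,W)=3/2
step 3: merge (BSX,W) at d=3/2; branch lengths BSX→3/4, W→3/4; new cluster BSWX
final tree: (((B:16,X:6):15/2,S:5/2):3/4,W:3/4)
total length: 67/2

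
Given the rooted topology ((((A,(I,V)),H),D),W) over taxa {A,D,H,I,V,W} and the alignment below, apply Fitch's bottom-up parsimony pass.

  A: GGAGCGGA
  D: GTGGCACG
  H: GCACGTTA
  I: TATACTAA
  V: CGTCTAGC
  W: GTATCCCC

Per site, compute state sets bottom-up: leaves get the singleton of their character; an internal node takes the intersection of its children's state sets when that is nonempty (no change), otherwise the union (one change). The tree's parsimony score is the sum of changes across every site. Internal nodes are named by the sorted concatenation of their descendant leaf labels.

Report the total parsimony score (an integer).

site 0, node IV: I={T} ∪ V={C} → {C,T} (+1)
site 0, node AIV: A={G} ∪ IV={C,T} → {C,G,T} (+1)
site 0, node AHIV: AIV={C,G,T} ∩ H={G} → {G} (+0)
site 0, node ADHIV: AHIV={G} ∩ D={G} → {G} (+0)
site 0, node ADHIVW: ADHIV={G} ∩ W={G} → {G} (+0)
site 1, node IV: I={A} ∪ V={G} → {A,G} (+1)
site 1, node AIV: A={G} ∩ IV={A,G} → {G} (+0)
site 1, node AHIV: AIV={G} ∪ H={C} → {C,G} (+1)
site 1, node ADHIV: AHIV={C,G} ∪ D={T} → {C,G,T} (+1)
site 1, node ADHIVW: ADHIV={C,G,T} ∩ W={T} → {T} (+0)
site 2, node IV: I={T} ∩ V={T} → {T} (+0)
site 2, node AIV: A={A} ∪ IV={T} → {A,T} (+1)
site 2, node AHIV: AIV={A,T} ∩ H={A} → {A} (+0)
site 2, node ADHIV: AHIV={A} ∪ D={G} → {A,G} (+1)
site 2, node ADHIVW: ADHIV={A,G} ∩ W={A} → {A} (+0)
site 3, node IV: I={A} ∪ V={C} → {A,C} (+1)
site 3, node AIV: A={G} ∪ IV={A,C} → {A,C,G} (+1)
site 3, node AHIV: AIV={A,C,G} ∩ H={C} → {C} (+0)
site 3, node ADHIV: AHIV={C} ∪ D={G} → {C,G} (+1)
site 3, node ADHIVW: ADHIV={C,G} ∪ W={T} → {C,G,T} (+1)
site 4, node IV: I={C} ∪ V={T} → {C,T} (+1)
site 4, node AIV: A={C} ∩ IV={C,T} → {C} (+0)
site 4, node AHIV: AIV={C} ∪ H={G} → {C,G} (+1)
site 4, node ADHIV: AHIV={C,G} ∩ D={C} → {C} (+0)
site 4, node ADHIVW: ADHIV={C} ∩ W={C} → {C} (+0)
site 5, node IV: I={T} ∪ V={A} → {A,T} (+1)
site 5, node AIV: A={G} ∪ IV={A,T} → {A,G,T} (+1)
site 5, node AHIV: AIV={A,G,T} ∩ H={T} → {T} (+0)
site 5, node ADHIV: AHIV={T} ∪ D={A} → {A,T} (+1)
site 5, node ADHIVW: ADHIV={A,T} ∪ W={C} → {A,C,T} (+1)
site 6, node IV: I={A} ∪ V={G} → {A,G} (+1)
site 6, node AIV: A={G} ∩ IV={A,G} → {G} (+0)
site 6, node AHIV: AIV={G} ∪ H={T} → {G,T} (+1)
site 6, node ADHIV: AHIV={G,T} ∪ D={C} → {C,G,T} (+1)
site 6, node ADHIVW: ADHIV={C,G,T} ∩ W={C} → {C} (+0)
site 7, node IV: I={A} ∪ V={C} → {A,C} (+1)
site 7, node AIV: A={A} ∩ IV={A,C} → {A} (+0)
site 7, node AHIV: AIV={A} ∩ H={A} → {A} (+0)
site 7, node ADHIV: AHIV={A} ∪ D={G} → {A,G} (+1)
site 7, node ADHIVW: ADHIV={A,G} ∪ W={C} → {A,C,G} (+1)
per-site changes: [2, 3, 2, 4, 2, 4, 3, 3]; total = 23

23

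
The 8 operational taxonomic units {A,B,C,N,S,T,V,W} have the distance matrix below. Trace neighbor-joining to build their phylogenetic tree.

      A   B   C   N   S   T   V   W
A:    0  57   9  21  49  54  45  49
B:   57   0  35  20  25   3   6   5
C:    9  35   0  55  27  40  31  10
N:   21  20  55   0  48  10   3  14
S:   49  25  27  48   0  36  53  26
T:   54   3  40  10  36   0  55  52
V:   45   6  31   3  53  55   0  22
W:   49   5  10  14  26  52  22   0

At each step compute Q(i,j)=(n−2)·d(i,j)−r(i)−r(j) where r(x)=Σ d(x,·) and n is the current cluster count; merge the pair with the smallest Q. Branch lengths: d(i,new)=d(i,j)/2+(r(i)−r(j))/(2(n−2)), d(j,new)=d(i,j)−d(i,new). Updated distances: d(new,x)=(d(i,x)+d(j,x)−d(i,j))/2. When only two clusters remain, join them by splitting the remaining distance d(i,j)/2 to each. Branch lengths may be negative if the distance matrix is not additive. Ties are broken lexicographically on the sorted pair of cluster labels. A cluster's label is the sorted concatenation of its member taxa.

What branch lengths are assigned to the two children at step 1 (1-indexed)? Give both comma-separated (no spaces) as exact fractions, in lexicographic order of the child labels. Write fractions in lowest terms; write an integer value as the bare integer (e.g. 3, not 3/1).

step 1: merge (A,C) at d=9, Q=-437; branch lengths A→131/12, C→-23/12; new cluster AC
  updated: d(AC,B)=83/2, d(AC,N)=67/2, d(AC,S)=67/2, d(AC,T)=85/2, d(AC,V)=67/2, d(AC,W)=25
step 2: merge (N,V) at d=3, Q=-286; branch lengths N→-29/10, V→59/10; new cluster NV
  updated: d(AC,NV)=32, d(B,NV)=23/2, d(NV,S)=49, d(NV,T)=31, d(NV,W)=33/2
step 3: merge (B,T) at d=3, Q=-477/2; branch lengths B→-133/16, T→181/16; new cluster BT
  updated: d(AC,BT)=81/2, d(BT,NV)=79/4, d(BT,S)=29, d(BT,W)=27
step 4: merge (BT,NV) at d=79/4, Q=-697/4; branch lengths BT→233/24, NV→241/24; new cluster BNTV
  updated: d(AC,BNTV)=211/8, d(BNTV,S)=233/8, d(BNTV,W)=95/8
step 5: merge (AC,S) at d=67/2, Q=-213/2; branch lengths AC→253/16, S→283/16; new cluster ACS
  updated: d(ACS,BNTV)=11, d(ACS,W)=35/4
step 6: merge (ACS,BNTV) at d=11, Q=-253/8; branch lengths ACS→63/16, BNTV→113/16; new cluster ABCNSTV
  updated: d(ABCNSTV,W)=77/16
step 7: merge (ABCNSTV,W) at d=77/16; branch lengths ABCNSTV→77/32, W→77/32; new cluster ABCNSTVW
final tree: ((((A:131/12,C:-23/12):253/16,S:283/16):63/16,((B:-133/16,T:181/16):233/24,(N:-29/10,V:59/10):241/24):113/16):77/32,W:77/32)
total length: 1345/16

131/12,-23/12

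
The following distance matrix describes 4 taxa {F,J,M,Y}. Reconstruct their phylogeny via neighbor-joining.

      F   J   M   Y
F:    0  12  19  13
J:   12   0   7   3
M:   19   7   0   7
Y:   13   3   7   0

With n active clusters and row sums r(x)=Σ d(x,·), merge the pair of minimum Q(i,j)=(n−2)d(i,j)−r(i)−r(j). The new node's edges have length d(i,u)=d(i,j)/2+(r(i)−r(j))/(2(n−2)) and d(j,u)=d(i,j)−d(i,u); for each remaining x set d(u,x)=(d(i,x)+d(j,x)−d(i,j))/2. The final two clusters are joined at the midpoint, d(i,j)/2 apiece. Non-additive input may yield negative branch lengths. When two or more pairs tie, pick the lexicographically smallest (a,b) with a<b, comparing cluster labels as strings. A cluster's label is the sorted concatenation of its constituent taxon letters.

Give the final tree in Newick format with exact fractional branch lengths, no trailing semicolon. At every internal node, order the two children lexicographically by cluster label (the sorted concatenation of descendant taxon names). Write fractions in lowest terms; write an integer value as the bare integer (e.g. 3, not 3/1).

(((F:23/2,J:1/2):1,M:6):1/2,Y:1/2)

1. join F+J (d=12, Q=-42) ⇒ FJ; edges |F|=23/2, |J|=1/2
  updated: d(FJ,M)=7, d(FJ,Y)=2
2. join FJ+M (d=7, Q=-16) ⇒ FJM; edges |FJ|=1, |M|=6
  updated: d(FJM,Y)=1
3. join FJM+Y (d=1) ⇒ FJMY; edges |FJM|=1/2, |Y|=1/2
final tree: (((F:23/2,J:1/2):1,M:6):1/2,Y:1/2)
total length: 20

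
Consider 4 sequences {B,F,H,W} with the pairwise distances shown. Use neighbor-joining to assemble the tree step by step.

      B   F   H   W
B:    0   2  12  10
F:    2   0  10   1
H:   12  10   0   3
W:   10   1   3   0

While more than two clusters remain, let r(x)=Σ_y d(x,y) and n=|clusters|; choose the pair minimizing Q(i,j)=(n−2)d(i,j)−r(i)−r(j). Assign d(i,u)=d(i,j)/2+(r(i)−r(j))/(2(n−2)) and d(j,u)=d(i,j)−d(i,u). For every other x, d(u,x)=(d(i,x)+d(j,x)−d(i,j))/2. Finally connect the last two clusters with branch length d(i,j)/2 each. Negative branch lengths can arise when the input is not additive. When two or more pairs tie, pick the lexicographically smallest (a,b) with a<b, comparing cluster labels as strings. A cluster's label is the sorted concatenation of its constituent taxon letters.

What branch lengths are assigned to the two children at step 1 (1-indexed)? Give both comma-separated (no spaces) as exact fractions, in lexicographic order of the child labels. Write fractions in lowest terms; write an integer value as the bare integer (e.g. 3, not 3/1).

15/4,-7/4

step 1: merge (B,F) at d=2, Q=-33; branch lengths B→15/4, F→-7/4; new cluster BF
  updated: d(BF,H)=10, d(BF,W)=9/2
step 2: merge (BF,H) at d=10, Q=-35/2; branch lengths BF→23/4, H→17/4; new cluster BFH
  updated: d(BFH,W)=-5/4
step 3: merge (BFH,W) at d=-5/4; branch lengths BFH→-5/8, W→-5/8; new cluster BFHW
final tree: (((B:15/4,F:-7/4):23/4,H:17/4):-5/8,W:-5/8)
total length: 43/4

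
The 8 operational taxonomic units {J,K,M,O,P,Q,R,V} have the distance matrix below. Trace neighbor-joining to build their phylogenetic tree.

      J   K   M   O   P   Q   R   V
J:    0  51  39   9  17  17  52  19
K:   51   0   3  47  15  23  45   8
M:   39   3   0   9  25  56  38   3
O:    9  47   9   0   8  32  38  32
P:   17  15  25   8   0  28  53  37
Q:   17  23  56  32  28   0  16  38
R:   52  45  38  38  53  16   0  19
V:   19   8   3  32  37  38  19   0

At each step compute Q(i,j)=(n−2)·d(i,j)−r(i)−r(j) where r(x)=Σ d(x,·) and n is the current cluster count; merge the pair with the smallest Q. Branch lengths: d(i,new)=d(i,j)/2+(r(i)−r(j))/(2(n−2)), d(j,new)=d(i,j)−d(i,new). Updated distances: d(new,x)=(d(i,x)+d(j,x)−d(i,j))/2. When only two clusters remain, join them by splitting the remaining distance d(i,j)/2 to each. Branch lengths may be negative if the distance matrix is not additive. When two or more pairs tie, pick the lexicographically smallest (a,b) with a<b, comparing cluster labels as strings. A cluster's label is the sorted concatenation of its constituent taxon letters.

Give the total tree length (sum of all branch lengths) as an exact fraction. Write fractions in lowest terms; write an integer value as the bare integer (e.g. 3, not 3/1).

587/8

iteration 1: select Q,R (d=16, Q=-375); attach at lengths (15/4, 49/4); label the merged cluster QR
  updated: d(J,QR)=53/2, d(K,QR)=26, d(M,QR)=39, d(O,QR)=27, d(P,QR)=65/2, d(QR,V)=41/2
iteration 2: select K,M (d=3, Q=-253); attach at lengths (47/10, -17/10); label the merged cluster KM
  updated: d(J,KM)=87/2, d(KM,O)=53/2, d(KM,P)=37/2, d(KM,QR)=31, d(KM,V)=4
iteration 3: select KM,V (d=4, Q=-220); attach at lengths (27/8, 5/8); label the merged cluster KMV
  updated: d(J,KMV)=117/4, d(KMV,O)=109/4, d(KMV,P)=103/4, d(KMV,QR)=95/4
iteration 4: select KMV,QR (d=95/4, Q=-289/2); attach at lengths (45/4, 25/2); label the merged cluster KMQRV
  updated: d(J,KMQRV)=16, d(KMQRV,O)=61/4, d(KMQRV,P)=69/4
iteration 5: select J,KMQRV (d=16, Q=-117/2); attach at lengths (51/8, 77/8); label the merged cluster JKMQRV
  updated: d(JKMQRV,O)=33/8, d(JKMQRV,P)=73/8
iteration 6: select JKMQRV,O (d=33/8, Q=-85/4); attach at lengths (21/8, 3/2); label the merged cluster JKMOQRV
  updated: d(JKMOQRV,P)=13/2
iteration 7: select JKMOQRV,P (d=13/2); attach at lengths (13/4, 13/4); label the merged cluster JKMOPQRV
final tree: (((J:51/8,(((K:47/10,M:-17/10):27/8,V:5/8):45/4,(Q:15/4,R:49/4):25/2):77/8):21/8,O:3/2):13/4,P:13/4)
total length: 587/8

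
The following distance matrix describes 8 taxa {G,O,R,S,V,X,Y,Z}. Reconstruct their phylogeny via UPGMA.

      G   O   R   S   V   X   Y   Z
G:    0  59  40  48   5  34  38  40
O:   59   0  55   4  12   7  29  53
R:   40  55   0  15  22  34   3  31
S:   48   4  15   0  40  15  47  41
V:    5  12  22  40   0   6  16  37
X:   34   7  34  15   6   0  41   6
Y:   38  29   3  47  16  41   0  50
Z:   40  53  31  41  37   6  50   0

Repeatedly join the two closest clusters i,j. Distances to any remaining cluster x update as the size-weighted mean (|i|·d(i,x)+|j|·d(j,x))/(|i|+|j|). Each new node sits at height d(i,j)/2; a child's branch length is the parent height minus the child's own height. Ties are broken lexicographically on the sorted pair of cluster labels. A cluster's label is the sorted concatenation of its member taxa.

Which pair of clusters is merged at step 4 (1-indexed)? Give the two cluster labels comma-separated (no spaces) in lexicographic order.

X,Z

step 1: merge (R,Y) at d=3; branch lengths R→3/2, Y→3/2; new cluster RY
  updated: d(G,RY)=39, d(O,RY)=42, d(RY,S)=31, d(RY,V)=19, d(RY,X)=75/2, d(RY,Z)=81/2
step 2: merge (O,S) at d=4; branch lengths O→2, S→2; new cluster OS
  updated: d(G,OS)=107/2, d(OS,RY)=73/2, d(OS,V)=26, d(OS,X)=11, d(OS,Z)=47
step 3: merge (G,V) at d=5; branch lengths G→5/2, V→5/2; new cluster GV
  updated: d(GV,OS)=159/4, d(GV,RY)=29, d(GV,X)=20, d(GV,Z)=77/2
step 4: merge (X,Z) at d=6; branch lengths X→3, Z→3; new cluster XZ
  updated: d(GV,XZ)=117/4, d(OS,XZ)=29, d(RY,XZ)=39
step 5: merge (GV,RY) at d=29; branch lengths GV→12, RY→13; new cluster GRVY
  updated: d(GRVY,OS)=305/8, d(GRVY,XZ)=273/8
step 6: merge (OS,XZ) at d=29; branch lengths OS→25/2, XZ→23/2; new cluster OSXZ
  updated: d(GRVY,OSXZ)=289/8
step 7: merge (GRVY,OSXZ) at d=289/8; branch lengths GRVY→57/16, OSXZ→57/16; new cluster GORSVXYZ
final tree: (((G:5/2,V:5/2):12,(R:3/2,Y:3/2):13):57/16,((O:2,S:2):25/2,(X:3,Z:3):23/2):57/16)
total length: 593/8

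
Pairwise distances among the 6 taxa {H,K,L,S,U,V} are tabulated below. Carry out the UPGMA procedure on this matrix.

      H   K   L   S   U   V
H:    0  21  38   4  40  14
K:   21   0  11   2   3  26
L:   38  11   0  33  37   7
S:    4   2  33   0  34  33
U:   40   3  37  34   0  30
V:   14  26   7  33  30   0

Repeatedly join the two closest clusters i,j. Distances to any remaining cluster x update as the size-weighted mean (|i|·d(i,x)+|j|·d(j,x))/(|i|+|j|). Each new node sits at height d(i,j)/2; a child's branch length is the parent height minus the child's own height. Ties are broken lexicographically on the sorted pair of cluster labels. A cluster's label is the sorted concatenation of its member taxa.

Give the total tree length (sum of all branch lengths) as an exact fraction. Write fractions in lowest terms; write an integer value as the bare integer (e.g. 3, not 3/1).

154/3

1. join K+S (d=2) ⇒ KS; edges |K|=1, |S|=1
  updated: d(H,KS)=25/2, d(KS,L)=22, d(KS,U)=37/2, d(KS,V)=59/2
2. join L+V (d=7) ⇒ LV; edges |L|=7/2, |V|=7/2
  updated: d(H,LV)=26, d(KS,LV)=103/4, d(LV,U)=67/2
3. join H+KS (d=25/2) ⇒ HKS; edges |H|=25/4, |KS|=21/4
  updated: d(HKS,LV)=155/6, d(HKS,U)=77/3
4. join HKS+U (d=77/3) ⇒ HKSU; edges |HKS|=79/12, |U|=77/6
  updated: d(HKSU,LV)=111/4
5. join HKSU+LV (d=111/4) ⇒ HKLSUV; edges |HKSU|=25/24, |LV|=83/8
final tree: (((H:25/4,(K:1,S:1):21/4):79/12,U:77/6):25/24,(L:7/2,V:7/2):83/8)
total length: 154/3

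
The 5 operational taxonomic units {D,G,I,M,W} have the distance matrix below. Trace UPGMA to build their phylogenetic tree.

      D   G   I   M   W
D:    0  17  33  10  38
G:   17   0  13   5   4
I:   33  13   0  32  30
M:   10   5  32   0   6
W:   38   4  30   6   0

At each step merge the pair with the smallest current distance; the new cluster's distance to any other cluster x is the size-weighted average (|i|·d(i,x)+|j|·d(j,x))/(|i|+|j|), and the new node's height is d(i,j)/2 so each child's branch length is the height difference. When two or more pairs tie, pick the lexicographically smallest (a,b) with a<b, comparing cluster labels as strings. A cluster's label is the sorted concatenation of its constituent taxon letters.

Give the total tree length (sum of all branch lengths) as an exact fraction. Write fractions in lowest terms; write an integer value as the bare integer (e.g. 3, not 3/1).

1. join G+W (d=4) ⇒ GW; edges |G|=2, |W|=2
  updated: d(D,GW)=55/2, d(GW,I)=43/2, d(GW,M)=11/2
2. join GW+M (d=11/2) ⇒ GMW; edges |GW|=3/4, |M|=11/4
  updated: d(D,GMW)=65/3, d(GMW,I)=25
3. join D+GMW (d=65/3) ⇒ DGMW; edges |D|=65/6, |GMW|=97/12
  updated: d(DGMW,I)=27
4. join DGMW+I (d=27) ⇒ DGIMW; edges |DGMW|=8/3, |I|=27/2
final tree: ((D:65/6,((G:2,W:2):3/4,M:11/4):97/12):8/3,I:27/2)
total length: 511/12

511/12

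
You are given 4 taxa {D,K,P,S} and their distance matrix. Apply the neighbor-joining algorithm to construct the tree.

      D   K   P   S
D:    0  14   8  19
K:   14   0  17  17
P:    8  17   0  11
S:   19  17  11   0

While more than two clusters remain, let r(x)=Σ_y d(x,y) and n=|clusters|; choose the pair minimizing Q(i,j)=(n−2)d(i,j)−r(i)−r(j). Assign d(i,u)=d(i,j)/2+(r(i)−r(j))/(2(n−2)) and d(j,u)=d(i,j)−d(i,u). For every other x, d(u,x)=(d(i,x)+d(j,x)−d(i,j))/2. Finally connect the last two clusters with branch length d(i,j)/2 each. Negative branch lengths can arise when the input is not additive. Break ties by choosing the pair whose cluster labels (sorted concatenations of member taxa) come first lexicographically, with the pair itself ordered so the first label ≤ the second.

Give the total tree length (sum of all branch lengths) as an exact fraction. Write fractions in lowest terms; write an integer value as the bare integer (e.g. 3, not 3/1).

iteration 1: select D,K (d=14, Q=-61); attach at lengths (21/4, 35/4); label the merged cluster DK
  updated: d(DK,P)=11/2, d(DK,S)=11
iteration 2: select DK,P (d=11/2, Q=-55/2); attach at lengths (11/4, 11/4); label the merged cluster DKP
  updated: d(DKP,S)=33/4
iteration 3: select DKP,S (d=33/4); attach at lengths (33/8, 33/8); label the merged cluster DKPS
final tree: (((D:21/4,K:35/4):11/4,P:11/4):33/8,S:33/8)
total length: 111/4

111/4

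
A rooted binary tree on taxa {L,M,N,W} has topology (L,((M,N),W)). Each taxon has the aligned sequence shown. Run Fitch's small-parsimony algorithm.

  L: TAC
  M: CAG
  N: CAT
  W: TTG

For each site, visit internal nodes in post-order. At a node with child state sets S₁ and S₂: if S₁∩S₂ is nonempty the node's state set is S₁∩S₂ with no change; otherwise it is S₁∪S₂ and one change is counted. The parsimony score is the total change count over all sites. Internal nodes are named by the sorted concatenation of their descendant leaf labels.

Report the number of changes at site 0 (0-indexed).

[col 0] MN: children M:{C}, N:{C} ∩→ {C}; cost 0
[col 0] MNW: children MN:{C}, W:{T} ∪→ {C,T}; cost 1
[col 0] LMNW: children L:{T}, MNW:{C,T} ∩→ {T}; cost 0
[col 1] MN: children M:{A}, N:{A} ∩→ {A}; cost 0
[col 1] MNW: children MN:{A}, W:{T} ∪→ {A,T}; cost 1
[col 1] LMNW: children L:{A}, MNW:{A,T} ∩→ {A}; cost 0
[col 2] MN: children M:{G}, N:{T} ∪→ {G,T}; cost 1
[col 2] MNW: children MN:{G,T}, W:{G} ∩→ {G}; cost 0
[col 2] LMNW: children L:{C}, MNW:{G} ∪→ {C,G}; cost 1
per-site changes: [1, 1, 2]; total = 4

1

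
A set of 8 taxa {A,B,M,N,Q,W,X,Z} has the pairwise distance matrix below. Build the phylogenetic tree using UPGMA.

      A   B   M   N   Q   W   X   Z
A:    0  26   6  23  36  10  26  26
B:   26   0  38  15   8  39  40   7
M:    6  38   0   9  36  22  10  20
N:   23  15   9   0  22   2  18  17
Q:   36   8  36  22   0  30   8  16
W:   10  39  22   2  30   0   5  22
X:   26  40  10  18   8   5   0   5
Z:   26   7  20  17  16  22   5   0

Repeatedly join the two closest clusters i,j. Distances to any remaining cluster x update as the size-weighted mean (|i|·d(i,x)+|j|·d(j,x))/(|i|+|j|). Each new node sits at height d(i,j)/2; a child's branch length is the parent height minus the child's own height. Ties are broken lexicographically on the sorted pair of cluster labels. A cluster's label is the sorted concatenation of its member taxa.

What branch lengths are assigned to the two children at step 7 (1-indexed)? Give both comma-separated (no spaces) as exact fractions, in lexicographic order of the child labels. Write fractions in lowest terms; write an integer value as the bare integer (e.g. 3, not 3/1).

47/12,217/24

step 1: merge (N,W) at d=2; branch lengths N→1, W→1; new cluster NW
  updated: d(A,NW)=33/2, d(B,NW)=27, d(M,NW)=31/2, d(NW,Q)=26, d(NW,X)=23/2, d(NW,Z)=39/2
step 2: merge (X,Z) at d=5; branch lengths X→5/2, Z→5/2; new cluster XZ
  updated: d(A,XZ)=26, d(B,XZ)=47/2, d(M,XZ)=15, d(NW,XZ)=31/2, d(Q,XZ)=12
step 3: merge (A,M) at d=6; branch lengths A→3, M→3; new cluster AM
  updated: d(AM,B)=32, d(AM,NW)=16, d(AM,Q)=36, d(AM,XZ)=41/2
step 4: merge (B,Q) at d=8; branch lengths B→4, Q→4; new cluster BQ
  updated: d(AM,BQ)=34, d(BQ,NW)=53/2, d(BQ,XZ)=71/4
step 5: merge (NW,XZ) at d=31/2; branch lengths NW→27/4, XZ→21/4; new cluster NWXZ
  updated: d(AM,NWXZ)=73/4, d(BQ,NWXZ)=177/8
step 6: merge (AM,NWXZ) at d=73/4; branch lengths AM→49/8, NWXZ→11/8; new cluster AMNWXZ
  updated: d(AMNWXZ,BQ)=313/12
step 7: merge (AMNWXZ,BQ) at d=313/12; branch lengths AMNWXZ→47/12, BQ→217/24; new cluster ABMNQWXZ
final tree: (((A:3,M:3):49/8,((N:1,W:1):27/4,(X:5/2,Z:5/2):21/4):11/8):47/12,(B:4,Q:4):217/24)
total length: 1283/24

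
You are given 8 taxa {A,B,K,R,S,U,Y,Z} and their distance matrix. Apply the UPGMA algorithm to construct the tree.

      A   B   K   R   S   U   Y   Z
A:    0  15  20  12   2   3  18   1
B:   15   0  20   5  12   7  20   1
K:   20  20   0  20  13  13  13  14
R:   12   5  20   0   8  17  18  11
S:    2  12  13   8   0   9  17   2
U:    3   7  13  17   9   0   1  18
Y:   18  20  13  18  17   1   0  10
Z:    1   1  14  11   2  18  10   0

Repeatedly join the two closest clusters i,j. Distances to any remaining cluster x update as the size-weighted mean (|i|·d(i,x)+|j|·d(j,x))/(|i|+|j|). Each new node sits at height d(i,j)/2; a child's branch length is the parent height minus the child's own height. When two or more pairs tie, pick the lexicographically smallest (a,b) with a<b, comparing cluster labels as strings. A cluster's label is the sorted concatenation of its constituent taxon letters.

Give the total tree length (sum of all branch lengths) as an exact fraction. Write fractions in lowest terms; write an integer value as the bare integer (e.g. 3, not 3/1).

step 1: merge (A,Z) at d=1; branch lengths A→1/2, Z→1/2; new cluster AZ
  updated: d(AZ,B)=8, d(AZ,K)=17, d(AZ,R)=23/2, d(AZ,S)=2, d(AZ,U)=21/2, d(AZ,Y)=14
step 2: merge (U,Y) at d=1; branch lengths U→1/2, Y→1/2; new cluster UY
  updated: d(AZ,UY)=49/4, d(B,UY)=27/2, d(K,UY)=13, d(R,UY)=35/2, d(S,UY)=13
step 3: merge (AZ,S) at d=2; branch lengths AZ→1/2, S→1; new cluster ASZ
  updated: d(ASZ,B)=28/3, d(ASZ,K)=47/3, d(ASZ,R)=31/3, d(ASZ,UY)=25/2
step 4: merge (B,R) at d=5; branch lengths B→5/2, R→5/2; new cluster BR
  updated: d(ASZ,BR)=59/6, d(BR,K)=20, d(BR,UY)=31/2
step 5: merge (ASZ,BR) at d=59/6; branch lengths ASZ→47/12, BR→29/12; new cluster ABRSZ
  updated: d(ABRSZ,K)=87/5, d(ABRSZ,UY)=137/10
step 6: merge (K,UY) at d=13; branch lengths K→13/2, UY→6; new cluster KUY
  updated: d(ABRSZ,KUY)=224/15
step 7: merge (ABRSZ,KUY) at d=224/15; branch lengths ABRSZ→51/20, KUY→29/30; new cluster ABKRSUYZ
final tree: ((((A:1/2,Z:1/2):1/2,S:1):47/12,(B:5/2,R:5/2):29/12):51/20,(K:13/2,(U:1/2,Y:1/2):6):29/30)
total length: 617/20

617/20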